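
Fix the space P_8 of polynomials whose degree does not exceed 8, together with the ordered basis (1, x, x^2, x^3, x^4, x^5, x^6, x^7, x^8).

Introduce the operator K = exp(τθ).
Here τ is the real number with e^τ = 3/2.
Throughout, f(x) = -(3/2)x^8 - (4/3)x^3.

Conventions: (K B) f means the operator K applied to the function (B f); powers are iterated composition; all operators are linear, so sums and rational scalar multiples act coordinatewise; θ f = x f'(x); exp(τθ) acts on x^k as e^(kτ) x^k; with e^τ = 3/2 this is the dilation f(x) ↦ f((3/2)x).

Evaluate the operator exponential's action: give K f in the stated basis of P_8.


exp(τθ) x^k = e^(kτ) x^k; with e^τ = 3/2 this sends x^k to (3/2)^k x^k
x^3 ↦ 27/8 x^3
x^8 ↦ 6561/256 x^8
applying this coordinatewise to f: exp(τθ) f = -(19683/512)x^8 - (9/2)x^3

g(x) = -(19683/512)x^8 - (9/2)x^3


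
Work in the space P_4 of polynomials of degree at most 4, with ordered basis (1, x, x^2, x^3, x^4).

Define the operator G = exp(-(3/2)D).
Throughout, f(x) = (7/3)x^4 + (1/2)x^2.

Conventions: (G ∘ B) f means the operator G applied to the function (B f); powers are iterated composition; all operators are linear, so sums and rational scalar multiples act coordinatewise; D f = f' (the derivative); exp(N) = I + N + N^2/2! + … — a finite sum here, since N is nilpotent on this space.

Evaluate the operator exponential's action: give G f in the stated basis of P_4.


order-1 term: -14x^3 - (3/2)x
order-2 term: (63/2)x^2 + 9/8
order-3 term: -(63/2)x
order-4 term: 189/16
the series for exp(-(3/2)D) f terminates at order 4
exp(-(3/2)D) f = (7/3)x^4 - 14x^3 + 32x^2 - 33x + 207/16

the result is g(x) = (7/3)x^4 - 14x^3 + 32x^2 - 33x + 207/16


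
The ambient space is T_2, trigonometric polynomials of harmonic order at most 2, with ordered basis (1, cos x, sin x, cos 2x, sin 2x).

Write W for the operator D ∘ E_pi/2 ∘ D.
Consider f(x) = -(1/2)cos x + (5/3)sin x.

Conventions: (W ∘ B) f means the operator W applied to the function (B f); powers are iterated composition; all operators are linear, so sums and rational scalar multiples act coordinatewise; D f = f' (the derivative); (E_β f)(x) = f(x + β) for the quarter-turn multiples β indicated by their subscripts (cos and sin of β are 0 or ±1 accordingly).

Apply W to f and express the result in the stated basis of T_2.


D f = (5/3)cos x + (1/2)sin x
E_pi/2 D f = (1/2)cos x - (5/3)sin x
D (E_pi/2 ∘ D) f = -(5/3)cos x - (1/2)sin x

the result is g(x) = -(5/3)cos x - (1/2)sin x


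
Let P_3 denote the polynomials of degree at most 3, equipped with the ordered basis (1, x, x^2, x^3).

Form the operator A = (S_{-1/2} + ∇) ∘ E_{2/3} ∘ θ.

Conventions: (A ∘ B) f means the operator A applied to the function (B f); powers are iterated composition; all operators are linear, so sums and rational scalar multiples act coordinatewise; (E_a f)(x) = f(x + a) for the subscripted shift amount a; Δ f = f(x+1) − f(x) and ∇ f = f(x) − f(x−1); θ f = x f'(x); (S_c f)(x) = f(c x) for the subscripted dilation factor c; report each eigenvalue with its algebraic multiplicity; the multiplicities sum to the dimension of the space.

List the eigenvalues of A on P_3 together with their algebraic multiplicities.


λ = -1/2 (multiplicity 1), λ = -3/8 (multiplicity 1), λ = 0 (multiplicity 1), λ = 1/2 (multiplicity 1)

image of 1: 0
image of x: -(1/2)x + 5/3
image of x^2: (1/2)x^2 + (8/3)x + 14/9
image of x^3: -(3/8)x^3 + (21/2)x^2 + x + 17/9
the matrix is upper triangular; its diagonal is (0, -1/2, 1/2, -3/8)
for a triangular matrix the eigenvalues are the diagonal entries, with algebraic multiplicity their repetition count


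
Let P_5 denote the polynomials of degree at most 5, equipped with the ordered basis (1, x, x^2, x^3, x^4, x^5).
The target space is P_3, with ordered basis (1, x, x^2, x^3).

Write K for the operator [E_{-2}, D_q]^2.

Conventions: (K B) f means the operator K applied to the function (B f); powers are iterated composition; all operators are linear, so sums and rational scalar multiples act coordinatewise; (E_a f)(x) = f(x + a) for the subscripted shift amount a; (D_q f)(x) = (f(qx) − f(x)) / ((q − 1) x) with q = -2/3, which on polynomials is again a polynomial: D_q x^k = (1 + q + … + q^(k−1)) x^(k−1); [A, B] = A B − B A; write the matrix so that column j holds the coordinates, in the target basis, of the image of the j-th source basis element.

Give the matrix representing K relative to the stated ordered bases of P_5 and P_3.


image of 1: 0
image of x: 0
image of x^2: 0
image of x^3: 0
image of x^4: 100/9
image of x^5: (500/729)x - 32000/729
each image's coordinates form column j of the matrix

the matrix is [[0, 0, 0, 0, 100/9, -32000/729]; [0, 0, 0, 0, 0, 500/729]; [0, 0, 0, 0, 0, 0]; [0, 0, 0, 0, 0, 0]] (rows listed top to bottom)


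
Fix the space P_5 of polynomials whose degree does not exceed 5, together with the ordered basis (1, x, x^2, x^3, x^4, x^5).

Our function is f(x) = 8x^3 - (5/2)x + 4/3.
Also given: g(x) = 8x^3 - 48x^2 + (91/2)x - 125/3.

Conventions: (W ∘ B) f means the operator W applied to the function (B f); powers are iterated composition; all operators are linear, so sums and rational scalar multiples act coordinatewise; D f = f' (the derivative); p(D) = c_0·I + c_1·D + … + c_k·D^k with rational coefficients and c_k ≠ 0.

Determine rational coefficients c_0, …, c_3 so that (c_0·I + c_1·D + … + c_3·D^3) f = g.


D^0 f = 8x^3 - (5/2)x + 4/3
D^1 f = 24x^2 - 5/2
D^2 f = 48x
D^3 f = 48
matching coefficients of g against c_0 f + c_1 Df + … from the top degree down determines the c_i
solution: c_0 = 1, c_1 = -2, c_2 = 1, c_3 = -1

p(D) = I − 2·D + D^2 − D^3, i.e. c_0 = 1, c_1 = -2, c_2 = 1, c_3 = -1


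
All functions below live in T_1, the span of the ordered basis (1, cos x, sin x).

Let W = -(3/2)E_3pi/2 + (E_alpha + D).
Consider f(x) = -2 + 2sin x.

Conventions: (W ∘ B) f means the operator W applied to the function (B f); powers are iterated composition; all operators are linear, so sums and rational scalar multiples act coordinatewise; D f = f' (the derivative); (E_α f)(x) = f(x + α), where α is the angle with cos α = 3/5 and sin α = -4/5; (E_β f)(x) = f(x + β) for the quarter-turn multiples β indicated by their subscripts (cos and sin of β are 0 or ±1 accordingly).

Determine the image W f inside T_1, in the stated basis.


the image equals g(x) = 1 + (17/5)cos x + (6/5)sin x

E_3pi/2 f = -2 - 2cos x
(-(3/2)E_3pi/2) f = 3 + 3cos x
E_alpha f = -2 - (8/5)cos x + (6/5)sin x
D f = 2cos x
(E_alpha + D) f = -2 + (2/5)cos x + (6/5)sin x
(-(3/2)E_3pi/2 + (E_alpha + D)) f = 1 + (17/5)cos x + (6/5)sin x


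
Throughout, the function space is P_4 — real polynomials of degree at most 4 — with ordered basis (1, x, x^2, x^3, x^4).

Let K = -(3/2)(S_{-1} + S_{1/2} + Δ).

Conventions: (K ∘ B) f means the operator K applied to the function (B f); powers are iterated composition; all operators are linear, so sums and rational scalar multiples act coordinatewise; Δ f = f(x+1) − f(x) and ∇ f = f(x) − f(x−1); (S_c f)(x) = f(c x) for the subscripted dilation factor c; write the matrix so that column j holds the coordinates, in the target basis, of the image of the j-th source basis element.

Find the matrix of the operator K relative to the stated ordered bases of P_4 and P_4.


image of 1: -3
image of x: (3/4)x - 3/2
image of x^2: -(15/8)x^2 - 3x - 3/2
image of x^3: (21/16)x^3 - (9/2)x^2 - (9/2)x - 3/2
image of x^4: -(51/32)x^4 - 6x^3 - 9x^2 - 6x - 3/2
each image's coordinates form column j of the matrix

the matrix is [[-3, -3/2, -3/2, -3/2, -3/2]; [0, 3/4, -3, -9/2, -6]; [0, 0, -15/8, -9/2, -9]; [0, 0, 0, 21/16, -6]; [0, 0, 0, 0, -51/32]] (rows listed top to bottom)


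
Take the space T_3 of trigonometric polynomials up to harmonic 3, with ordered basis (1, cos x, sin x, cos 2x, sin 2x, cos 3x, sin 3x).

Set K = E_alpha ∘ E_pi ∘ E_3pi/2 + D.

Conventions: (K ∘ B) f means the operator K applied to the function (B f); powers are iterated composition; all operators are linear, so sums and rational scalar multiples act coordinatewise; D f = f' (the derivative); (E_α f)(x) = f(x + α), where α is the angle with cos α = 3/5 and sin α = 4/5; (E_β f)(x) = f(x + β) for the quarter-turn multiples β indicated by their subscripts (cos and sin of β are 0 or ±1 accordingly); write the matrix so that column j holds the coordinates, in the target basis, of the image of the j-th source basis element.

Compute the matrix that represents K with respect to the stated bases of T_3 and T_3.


image of 1: 1
image of cos x: -(4/5)cos x - (8/5)sin x
image of sin x: (8/5)cos x - (4/5)sin x
image of cos 2x: (7/25)cos 2x - (26/25)sin 2x
image of sin 2x: (26/25)cos 2x + (7/25)sin 2x
image of cos 3x: (44/125)cos 3x - (492/125)sin 3x
image of sin 3x: (492/125)cos 3x + (44/125)sin 3x
each image's coordinates form column j of the matrix

the matrix is [[1, 0, 0, 0, 0, 0, 0]; [0, -4/5, 8/5, 0, 0, 0, 0]; [0, -8/5, -4/5, 0, 0, 0, 0]; [0, 0, 0, 7/25, 26/25, 0, 0]; [0, 0, 0, -26/25, 7/25, 0, 0]; [0, 0, 0, 0, 0, 44/125, 492/125]; [0, 0, 0, 0, 0, -492/125, 44/125]] (rows listed top to bottom)


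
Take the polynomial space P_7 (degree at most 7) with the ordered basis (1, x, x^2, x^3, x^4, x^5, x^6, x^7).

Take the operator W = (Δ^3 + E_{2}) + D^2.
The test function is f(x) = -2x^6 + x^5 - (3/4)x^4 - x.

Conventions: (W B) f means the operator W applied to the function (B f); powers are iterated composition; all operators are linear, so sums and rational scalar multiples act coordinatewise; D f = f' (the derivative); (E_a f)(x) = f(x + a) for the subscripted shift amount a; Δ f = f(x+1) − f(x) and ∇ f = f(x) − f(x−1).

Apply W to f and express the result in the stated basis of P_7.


Δ f = -12x^5 - 25x^4 - 33x^3 - (49/2)x^2 - 10x - 11/4
Δ Δ f = -60x^4 - 220x^3 - 369x^2 - 308x - 209/2
Δ Δ Δ f = -240x^3 - 1020x^2 - 1638x - 957
E_{2} f = -2x^6 - 23x^5 - (443/4)x^4 - 286x^3 - 418x^2 - 329x - 110
(Δ^3 + E_{2}) f = -2x^6 - 23x^5 - (443/4)x^4 - 526x^3 - 1438x^2 - 1967x - 1067
D f = -12x^5 + 5x^4 - 3x^3 - 1
D D f = -60x^4 + 20x^3 - 9x^2
((Δ^3 + E_{2}) + D^2) f = -2x^6 - 23x^5 - (683/4)x^4 - 506x^3 - 1447x^2 - 1967x - 1067

the image equals g(x) = -2x^6 - 23x^5 - (683/4)x^4 - 506x^3 - 1447x^2 - 1967x - 1067


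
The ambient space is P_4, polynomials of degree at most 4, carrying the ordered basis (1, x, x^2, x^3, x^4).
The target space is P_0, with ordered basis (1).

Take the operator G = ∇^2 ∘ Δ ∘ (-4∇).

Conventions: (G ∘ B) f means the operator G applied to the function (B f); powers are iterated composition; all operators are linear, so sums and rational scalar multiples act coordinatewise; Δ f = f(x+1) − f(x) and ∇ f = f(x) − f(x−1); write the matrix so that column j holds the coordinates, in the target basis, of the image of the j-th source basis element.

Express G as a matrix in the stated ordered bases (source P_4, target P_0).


image of 1: 0
image of x: 0
image of x^2: 0
image of x^3: 0
image of x^4: -96
each image's coordinates form column j of the matrix

the matrix is [[0, 0, 0, 0, -96]] (rows listed top to bottom)


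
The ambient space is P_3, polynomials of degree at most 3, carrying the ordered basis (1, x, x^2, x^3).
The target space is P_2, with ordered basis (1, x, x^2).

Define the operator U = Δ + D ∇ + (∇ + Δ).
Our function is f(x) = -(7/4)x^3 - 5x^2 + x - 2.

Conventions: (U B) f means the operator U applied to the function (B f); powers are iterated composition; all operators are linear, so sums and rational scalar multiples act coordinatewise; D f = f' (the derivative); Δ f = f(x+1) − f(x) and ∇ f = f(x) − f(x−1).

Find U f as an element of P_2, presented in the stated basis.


g(x) = -(63/4)x^2 - (183/4)x - 12

Δ f = -(21/4)x^2 - (61/4)x - 23/4
∇ f = -(21/4)x^2 - (19/4)x + 17/4
D ∇ f = -(21/2)x - 19/4
∇ f = -(21/4)x^2 - (19/4)x + 17/4
Δ f = -(21/4)x^2 - (61/4)x - 23/4
(∇ + Δ) f = -(21/2)x^2 - 20x - 3/2
(Δ + D ∇ + (∇ + Δ)) f = -(63/4)x^2 - (183/4)x - 12


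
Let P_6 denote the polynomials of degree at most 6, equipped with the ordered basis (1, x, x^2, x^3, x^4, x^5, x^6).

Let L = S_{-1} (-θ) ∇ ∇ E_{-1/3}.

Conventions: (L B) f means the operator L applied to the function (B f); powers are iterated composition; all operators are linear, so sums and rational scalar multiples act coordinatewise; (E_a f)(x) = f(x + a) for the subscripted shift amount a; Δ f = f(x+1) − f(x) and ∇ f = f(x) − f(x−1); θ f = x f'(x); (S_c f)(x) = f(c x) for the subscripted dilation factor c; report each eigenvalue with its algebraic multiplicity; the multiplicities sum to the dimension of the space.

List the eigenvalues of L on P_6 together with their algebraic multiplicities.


λ = 0 (multiplicity 7)

image of 1: 0
image of x: 0
image of x^2: 0
image of x^3: 6x
image of x^4: -24x^2 - 32x
image of x^5: 60x^3 + 160x^2 + (350/3)x
image of x^6: -120x^4 - 480x^3 - 700x^2 - (3280/9)x
the matrix is upper triangular; its diagonal is (0, 0, 0, 0, 0, 0, 0)
for a triangular matrix the eigenvalues are the diagonal entries, with algebraic multiplicity their repetition count


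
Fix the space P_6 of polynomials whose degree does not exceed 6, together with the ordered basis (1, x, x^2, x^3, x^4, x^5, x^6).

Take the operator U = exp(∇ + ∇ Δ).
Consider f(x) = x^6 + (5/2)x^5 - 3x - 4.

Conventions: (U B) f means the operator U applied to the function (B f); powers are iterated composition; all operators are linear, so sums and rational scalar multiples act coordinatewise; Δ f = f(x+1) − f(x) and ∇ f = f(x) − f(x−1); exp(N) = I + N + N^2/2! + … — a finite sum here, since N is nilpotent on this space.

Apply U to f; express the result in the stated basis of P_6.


the image equals g(x) = x^6 + (17/2)x^5 + (85/2)x^4 + 150x^3 + 350x^2 + (993/2)x + 326

order-1 term: 6x^5 + (55/2)x^4 + 45x^3 + 40x^2 + (37/2)x + 1/2
order-2 term: 15x^4 + 85x^3 + 180x^2 + (355/2)x + 137/2
order-3 term: 20x^3 + 115x^2 + 225x + 305/2
order-4 term: 15x^2 + (145/2)x + 90
order-5 term: 6x + 35/2
order-6 term: 1
the series for exp(∇ + ∇ Δ) f terminates at order 6
exp(∇ + ∇ Δ) f = x^6 + (17/2)x^5 + (85/2)x^4 + 150x^3 + 350x^2 + (993/2)x + 326


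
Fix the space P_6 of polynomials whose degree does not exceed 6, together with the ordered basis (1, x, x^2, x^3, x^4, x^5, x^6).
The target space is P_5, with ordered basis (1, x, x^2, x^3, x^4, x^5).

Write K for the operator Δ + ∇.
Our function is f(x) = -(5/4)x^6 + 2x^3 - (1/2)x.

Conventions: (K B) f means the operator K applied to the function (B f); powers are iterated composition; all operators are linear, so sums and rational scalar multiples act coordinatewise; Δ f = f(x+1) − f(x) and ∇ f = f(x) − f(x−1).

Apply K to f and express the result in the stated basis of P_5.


g(x) = -15x^5 - 50x^3 + 12x^2 - 15x + 3

Δ f = -(15/2)x^5 - (75/4)x^4 - 25x^3 - (51/4)x^2 - (3/2)x + 1/4
∇ f = -(15/2)x^5 + (75/4)x^4 - 25x^3 + (99/4)x^2 - (27/2)x + 11/4
(Δ + ∇) f = -15x^5 - 50x^3 + 12x^2 - 15x + 3


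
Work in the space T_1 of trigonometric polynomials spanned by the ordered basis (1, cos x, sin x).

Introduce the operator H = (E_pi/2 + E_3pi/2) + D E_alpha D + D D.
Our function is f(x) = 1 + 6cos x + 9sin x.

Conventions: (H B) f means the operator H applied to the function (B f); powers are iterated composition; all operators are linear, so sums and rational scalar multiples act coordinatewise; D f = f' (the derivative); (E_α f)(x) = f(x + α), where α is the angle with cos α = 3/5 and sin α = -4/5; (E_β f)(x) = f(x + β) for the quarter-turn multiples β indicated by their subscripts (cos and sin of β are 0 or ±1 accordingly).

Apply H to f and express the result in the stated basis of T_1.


g(x) = 2 - (12/5)cos x - (96/5)sin x

E_pi/2 f = 1 + 9cos x - 6sin x
E_3pi/2 f = 1 - 9cos x + 6sin x
(E_pi/2 + E_3pi/2) f = 2
D f = 9cos x - 6sin x
E_alpha D f = (51/5)cos x + (18/5)sin x
D E_alpha D f = (18/5)cos x - (51/5)sin x
D f = 9cos x - 6sin x
D D f = -6cos x - 9sin x
((E_pi/2 + E_3pi/2) + D E_alpha D + D D) f = 2 - (12/5)cos x - (96/5)sin x


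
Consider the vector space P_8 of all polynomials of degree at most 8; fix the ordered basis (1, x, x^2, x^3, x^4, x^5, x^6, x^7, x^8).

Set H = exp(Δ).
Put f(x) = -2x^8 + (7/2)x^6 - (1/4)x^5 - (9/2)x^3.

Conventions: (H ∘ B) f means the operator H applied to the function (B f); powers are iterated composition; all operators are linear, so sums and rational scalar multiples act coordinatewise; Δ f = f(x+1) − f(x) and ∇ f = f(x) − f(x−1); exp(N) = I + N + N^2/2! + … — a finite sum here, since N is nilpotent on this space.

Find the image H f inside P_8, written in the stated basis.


the result is g(x) = -2x^8 - 16x^7 - (217/2)x^6 - (2157/4)x^5 - (7985/4)x^4 - (10967/2)x^3 - (21213/2)x^2 - (51943/4)x - 7605

order-1 term: -16x^7 - 56x^6 - 91x^5 - (355/4)x^4 - (89/2)x^3 - (39/2)x^2 - (39/4)x - 13/4
order-2 term: -56x^6 - 336x^5 - (1855/2)x^4 - (2945/2)x^3 - 1376x^2 - (2861/4)x - 651/4
order-3 term: -112x^5 - 840x^4 - 2730x^3 - (9455/2)x^2 - (8597/2)x - 6511/4
order-4 term: -140x^4 - 1120x^3 - (7175/2)x^2 - (21565/4)x - 3177
order-5 term: -112x^3 - 840x^2 - 2219x - 8191/4
order-6 term: -56x^2 - 336x - 1057/2
order-7 term: -16x - 56
order-8 term: -2
the series for exp(Δ) f terminates at order 8
exp(Δ) f = -2x^8 - 16x^7 - (217/2)x^6 - (2157/4)x^5 - (7985/4)x^4 - (10967/2)x^3 - (21213/2)x^2 - (51943/4)x - 7605


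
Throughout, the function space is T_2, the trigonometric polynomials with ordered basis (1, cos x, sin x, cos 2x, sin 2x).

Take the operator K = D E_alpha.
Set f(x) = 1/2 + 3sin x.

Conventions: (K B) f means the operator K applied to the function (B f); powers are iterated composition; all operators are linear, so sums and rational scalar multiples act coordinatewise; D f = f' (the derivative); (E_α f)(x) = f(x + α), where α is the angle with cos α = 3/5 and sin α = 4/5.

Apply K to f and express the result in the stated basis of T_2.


E_alpha f = 1/2 + (12/5)cos x + (9/5)sin x
D E_alpha f = (9/5)cos x - (12/5)sin x

g(x) = (9/5)cos x - (12/5)sin x


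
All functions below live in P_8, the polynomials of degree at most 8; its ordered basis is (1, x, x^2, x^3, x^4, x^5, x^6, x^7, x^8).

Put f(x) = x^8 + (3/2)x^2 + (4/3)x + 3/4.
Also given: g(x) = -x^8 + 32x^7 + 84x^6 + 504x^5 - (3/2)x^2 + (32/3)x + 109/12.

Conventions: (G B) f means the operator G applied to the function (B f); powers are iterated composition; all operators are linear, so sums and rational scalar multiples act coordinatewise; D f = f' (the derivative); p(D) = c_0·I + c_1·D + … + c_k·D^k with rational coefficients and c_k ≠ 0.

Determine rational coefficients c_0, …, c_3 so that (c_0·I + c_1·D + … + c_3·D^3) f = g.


D^0 f = x^8 + (3/2)x^2 + (4/3)x + 3/4
D^1 f = 8x^7 + 3x + 4/3
D^2 f = 56x^6 + 3
D^3 f = 336x^5
matching coefficients of g against c_0 f + c_1 Df + … from the top degree down determines the c_i
solution: c_0 = -1, c_1 = 4, c_2 = 3/2, c_3 = 3/2

p(D) = -I + 4·D + (3/2)·D^2 + (3/2)·D^3, i.e. c_0 = -1, c_1 = 4, c_2 = 3/2, c_3 = 3/2


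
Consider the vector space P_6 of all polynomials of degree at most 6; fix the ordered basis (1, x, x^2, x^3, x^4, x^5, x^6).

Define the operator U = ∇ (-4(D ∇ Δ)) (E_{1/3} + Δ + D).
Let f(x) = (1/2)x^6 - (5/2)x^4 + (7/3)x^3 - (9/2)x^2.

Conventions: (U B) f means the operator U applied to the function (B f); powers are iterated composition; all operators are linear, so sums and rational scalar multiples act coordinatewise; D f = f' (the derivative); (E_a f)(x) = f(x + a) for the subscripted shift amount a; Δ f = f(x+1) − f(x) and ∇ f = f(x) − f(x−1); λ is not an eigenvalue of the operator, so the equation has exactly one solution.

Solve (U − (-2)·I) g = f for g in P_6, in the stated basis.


g(x) = (1/4)x^6 - (5/4)x^4 + (7/6)x^3 + (711/4)x^2 + 660x - 190

write g with unknown coordinates in the stated basis and equate coefficients in (U − (-2)·I) g = f
solving from the highest basis element down gives g = (1/4)x^6 - (5/4)x^4 + (7/6)x^3 + (711/4)x^2 + 660x - 190
check: U g = -360x^2 - 1320x + 380
so U g − (-2)·g = (1/2)x^6 - (5/2)x^4 + (7/3)x^3 - (9/2)x^2 = f ✓


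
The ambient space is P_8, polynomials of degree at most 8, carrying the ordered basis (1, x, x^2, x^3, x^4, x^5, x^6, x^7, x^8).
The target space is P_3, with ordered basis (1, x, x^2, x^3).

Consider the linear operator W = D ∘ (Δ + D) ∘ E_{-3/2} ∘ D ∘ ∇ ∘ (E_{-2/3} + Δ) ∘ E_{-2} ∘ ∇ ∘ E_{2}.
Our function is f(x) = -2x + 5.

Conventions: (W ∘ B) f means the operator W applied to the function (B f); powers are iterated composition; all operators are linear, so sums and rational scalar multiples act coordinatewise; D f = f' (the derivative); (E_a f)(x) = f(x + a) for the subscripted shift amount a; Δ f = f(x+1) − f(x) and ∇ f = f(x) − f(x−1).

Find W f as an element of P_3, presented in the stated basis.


E_{2} f = -2x + 1
∇ E_{2} f = -2
E_{-2} ∇ E_{2} f = -2
E_{-2/3} (E_{-2} ∘ ∇ ∘ E_{2}) f = -2
Δ (E_{-2} ∘ ∇ ∘ E_{2}) f = 0
(E_{-2/3} + Δ) (E_{-2} ∘ ∇ ∘ E_{2}) f = -2
∇ ((E_{-2/3} + Δ) ∘ E_{-2} ∘ ∇ ∘ E_{2}) f = 0
D ∇ ((E_{-2/3} + Δ) ∘ E_{-2} ∘ ∇ ∘ E_{2}) f = 0
E_{-3/2} D ∇ ((E_{-2/3} + Δ) ∘ E_{-2} ∘ ∇ ∘ E_{2}) f = 0
Δ (E_{-3/2} ∘ D ∘ ∇) ((E_{-2/3} + Δ) ∘ E_{-2} ∘ ∇ ∘ E_{2}) f = 0
D (E_{-3/2} ∘ D ∘ ∇) ((E_{-2/3} + Δ) ∘ E_{-2} ∘ ∇ ∘ E_{2}) f = 0
(Δ + D) (E_{-3/2} ∘ D ∘ ∇) ((E_{-2/3} + Δ) ∘ E_{-2} ∘ ∇ ∘ E_{2}) f = 0
D (Δ + D) (E_{-3/2} ∘ D ∘ ∇) ((E_{-2/3} + Δ) ∘ E_{-2} ∘ ∇ ∘ E_{2}) f = 0

g(x) = 0


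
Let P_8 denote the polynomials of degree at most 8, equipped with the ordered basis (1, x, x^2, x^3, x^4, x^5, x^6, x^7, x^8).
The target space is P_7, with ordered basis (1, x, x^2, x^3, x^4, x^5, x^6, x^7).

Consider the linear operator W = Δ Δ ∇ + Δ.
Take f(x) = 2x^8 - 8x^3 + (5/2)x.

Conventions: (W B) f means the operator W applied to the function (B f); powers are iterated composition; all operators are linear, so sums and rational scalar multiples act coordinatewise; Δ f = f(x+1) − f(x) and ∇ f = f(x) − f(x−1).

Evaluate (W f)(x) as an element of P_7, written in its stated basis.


∇ f = 16x^7 - 56x^6 + 112x^5 - 140x^4 + 112x^3 - 80x^2 + 40x - 15/2
Δ ∇ f = 112x^6 + 280x^4 + 112x^2 - 48x + 4
Δ Δ ∇ f = 672x^5 + 1680x^4 + 3360x^3 + 3360x^2 + 2016x + 456
Δ f = 16x^7 + 56x^6 + 112x^5 + 140x^4 + 112x^3 + 32x^2 - 8x - 7/2
(Δ Δ ∇ + Δ) f = 16x^7 + 56x^6 + 784x^5 + 1820x^4 + 3472x^3 + 3392x^2 + 2008x + 905/2

g(x) = 16x^7 + 56x^6 + 784x^5 + 1820x^4 + 3472x^3 + 3392x^2 + 2008x + 905/2


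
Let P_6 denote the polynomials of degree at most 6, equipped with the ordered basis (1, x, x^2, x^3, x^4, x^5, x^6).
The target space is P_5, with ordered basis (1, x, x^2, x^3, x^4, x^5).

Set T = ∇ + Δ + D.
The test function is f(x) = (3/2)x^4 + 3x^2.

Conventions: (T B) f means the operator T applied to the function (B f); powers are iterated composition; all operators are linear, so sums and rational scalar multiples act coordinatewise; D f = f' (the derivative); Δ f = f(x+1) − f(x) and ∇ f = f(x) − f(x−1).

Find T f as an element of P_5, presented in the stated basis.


∇ f = 6x^3 - 9x^2 + 12x - 9/2
Δ f = 6x^3 + 9x^2 + 12x + 9/2
D f = 6x^3 + 6x
(∇ + Δ + D) f = 18x^3 + 30x

the result is g(x) = 18x^3 + 30x


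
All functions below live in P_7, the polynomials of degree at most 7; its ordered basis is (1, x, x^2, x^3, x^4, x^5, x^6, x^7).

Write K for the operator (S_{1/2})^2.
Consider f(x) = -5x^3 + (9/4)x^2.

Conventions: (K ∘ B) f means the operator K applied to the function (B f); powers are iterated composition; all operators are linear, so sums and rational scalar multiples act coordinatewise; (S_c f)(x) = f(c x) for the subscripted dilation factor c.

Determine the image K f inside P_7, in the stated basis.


the result is g(x) = -(5/64)x^3 + (9/64)x^2

S_{1/2} f = -(5/8)x^3 + (9/16)x^2
S_{1/2} S_{1/2} f = -(5/64)x^3 + (9/64)x^2


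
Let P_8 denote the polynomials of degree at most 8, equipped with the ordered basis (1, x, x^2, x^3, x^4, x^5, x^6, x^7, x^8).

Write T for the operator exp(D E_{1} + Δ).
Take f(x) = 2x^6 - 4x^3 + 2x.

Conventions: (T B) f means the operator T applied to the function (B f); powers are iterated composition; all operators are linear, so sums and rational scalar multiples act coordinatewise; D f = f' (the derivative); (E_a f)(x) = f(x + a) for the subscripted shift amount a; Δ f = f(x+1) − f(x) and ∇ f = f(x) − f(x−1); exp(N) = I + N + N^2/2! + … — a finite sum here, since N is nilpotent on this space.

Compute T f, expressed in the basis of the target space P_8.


order-1 term: 24x^5 + 90x^4 + 160x^3 + 126x^2 + 36x + 2
order-2 term: 120x^4 + 720x^3 + 1770x^2 + 1992x + 842
order-3 term: 320x^3 + 2160x^2 + 5160x + 4258
order-4 term: 480x^2 + 2880x + 4520
order-5 term: 384x + 1440
order-6 term: 128
the series for exp(D E_{1} + Δ) f terminates at order 6
exp(D E_{1} + Δ) f = 2x^6 + 24x^5 + 210x^4 + 1196x^3 + 4536x^2 + 10454x + 11190

the result is g(x) = 2x^6 + 24x^5 + 210x^4 + 1196x^3 + 4536x^2 + 10454x + 11190


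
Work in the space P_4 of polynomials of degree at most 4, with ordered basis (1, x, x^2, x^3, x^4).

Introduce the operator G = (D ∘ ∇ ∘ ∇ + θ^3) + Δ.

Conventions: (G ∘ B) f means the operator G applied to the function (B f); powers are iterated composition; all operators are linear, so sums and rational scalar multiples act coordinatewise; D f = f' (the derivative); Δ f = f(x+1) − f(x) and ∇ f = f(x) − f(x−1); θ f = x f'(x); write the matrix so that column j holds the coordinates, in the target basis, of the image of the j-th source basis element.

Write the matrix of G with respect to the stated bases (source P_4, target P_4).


the matrix is [[0, 1, 1, 7, -23]; [0, 1, 2, 3, 28]; [0, 0, 8, 3, 6]; [0, 0, 0, 27, 4]; [0, 0, 0, 0, 64]] (rows listed top to bottom)

image of 1: 0
image of x: x + 1
image of x^2: 8x^2 + 2x + 1
image of x^3: 27x^3 + 3x^2 + 3x + 7
image of x^4: 64x^4 + 4x^3 + 6x^2 + 28x - 23
each image's coordinates form column j of the matrix


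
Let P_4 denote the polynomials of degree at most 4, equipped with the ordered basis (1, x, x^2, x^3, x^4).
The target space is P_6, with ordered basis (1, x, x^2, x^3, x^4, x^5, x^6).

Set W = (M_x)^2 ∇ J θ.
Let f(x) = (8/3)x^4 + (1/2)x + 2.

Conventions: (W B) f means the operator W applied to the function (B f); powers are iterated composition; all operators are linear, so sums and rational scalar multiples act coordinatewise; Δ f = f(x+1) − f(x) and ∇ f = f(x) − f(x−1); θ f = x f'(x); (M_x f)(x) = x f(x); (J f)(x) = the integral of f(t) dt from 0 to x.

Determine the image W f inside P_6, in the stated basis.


θ f = (32/3)x^4 + (1/2)x
J θ f = (32/15)x^5 + (1/4)x^2
∇ J θ f = (32/3)x^4 - (64/3)x^3 + (64/3)x^2 - (61/6)x + 113/60
M_x (∇ J θ) f = (32/3)x^5 - (64/3)x^4 + (64/3)x^3 - (61/6)x^2 + (113/60)x
M_x M_x (∇ J θ) f = (32/3)x^6 - (64/3)x^5 + (64/3)x^4 - (61/6)x^3 + (113/60)x^2

the result is g(x) = (32/3)x^6 - (64/3)x^5 + (64/3)x^4 - (61/6)x^3 + (113/60)x^2


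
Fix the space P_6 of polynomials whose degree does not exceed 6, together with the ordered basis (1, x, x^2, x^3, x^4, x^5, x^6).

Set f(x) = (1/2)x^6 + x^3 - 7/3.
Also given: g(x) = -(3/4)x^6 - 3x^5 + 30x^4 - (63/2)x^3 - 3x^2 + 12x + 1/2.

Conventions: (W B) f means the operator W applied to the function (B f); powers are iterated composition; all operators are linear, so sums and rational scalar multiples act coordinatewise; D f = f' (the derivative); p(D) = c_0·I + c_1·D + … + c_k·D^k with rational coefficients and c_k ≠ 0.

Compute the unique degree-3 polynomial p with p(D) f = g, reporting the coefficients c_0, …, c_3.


D^0 f = (1/2)x^6 + x^3 - 7/3
D^1 f = 3x^5 + 3x^2
D^2 f = 15x^4 + 6x
D^3 f = 60x^3 + 6
matching coefficients of g against c_0 f + c_1 Df + … from the top degree down determines the c_i
solution: c_0 = -3/2, c_1 = -1, c_2 = 2, c_3 = -1/2

c_0 = -3/2, c_1 = -1, c_2 = 2, c_3 = -1/2


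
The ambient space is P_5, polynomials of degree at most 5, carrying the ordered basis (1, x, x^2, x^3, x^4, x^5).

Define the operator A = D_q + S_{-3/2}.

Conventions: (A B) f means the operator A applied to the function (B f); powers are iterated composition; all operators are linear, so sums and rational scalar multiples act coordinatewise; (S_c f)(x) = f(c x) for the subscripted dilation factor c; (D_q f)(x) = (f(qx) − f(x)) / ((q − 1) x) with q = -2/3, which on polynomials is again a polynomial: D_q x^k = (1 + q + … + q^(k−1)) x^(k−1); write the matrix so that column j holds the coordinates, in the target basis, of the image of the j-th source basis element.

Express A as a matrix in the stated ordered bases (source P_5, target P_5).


the matrix is [[1, 1, 0, 0, 0, 0]; [0, -3/2, 1/3, 0, 0, 0]; [0, 0, 9/4, 7/9, 0, 0]; [0, 0, 0, -27/8, 13/27, 0]; [0, 0, 0, 0, 81/16, 55/81]; [0, 0, 0, 0, 0, -243/32]] (rows listed top to bottom)

image of 1: 1
image of x: -(3/2)x + 1
image of x^2: (9/4)x^2 + (1/3)x
image of x^3: -(27/8)x^3 + (7/9)x^2
image of x^4: (81/16)x^4 + (13/27)x^3
image of x^5: -(243/32)x^5 + (55/81)x^4
each image's coordinates form column j of the matrix


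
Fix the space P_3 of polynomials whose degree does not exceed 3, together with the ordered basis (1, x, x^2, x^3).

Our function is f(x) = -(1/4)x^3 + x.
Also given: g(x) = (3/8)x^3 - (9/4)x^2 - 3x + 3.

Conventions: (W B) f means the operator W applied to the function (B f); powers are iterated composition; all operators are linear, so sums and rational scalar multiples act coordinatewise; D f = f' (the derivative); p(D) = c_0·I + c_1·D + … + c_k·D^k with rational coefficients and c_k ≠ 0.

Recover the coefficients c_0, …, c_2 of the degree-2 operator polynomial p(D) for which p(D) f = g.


D^0 f = -(1/4)x^3 + x
D^1 f = -(3/4)x^2 + 1
D^2 f = -(3/2)x
matching coefficients of g against c_0 f + c_1 Df + … from the top degree down determines the c_i
solution: c_0 = -3/2, c_1 = 3, c_2 = 1

c_0 = -3/2, c_1 = 3, c_2 = 1


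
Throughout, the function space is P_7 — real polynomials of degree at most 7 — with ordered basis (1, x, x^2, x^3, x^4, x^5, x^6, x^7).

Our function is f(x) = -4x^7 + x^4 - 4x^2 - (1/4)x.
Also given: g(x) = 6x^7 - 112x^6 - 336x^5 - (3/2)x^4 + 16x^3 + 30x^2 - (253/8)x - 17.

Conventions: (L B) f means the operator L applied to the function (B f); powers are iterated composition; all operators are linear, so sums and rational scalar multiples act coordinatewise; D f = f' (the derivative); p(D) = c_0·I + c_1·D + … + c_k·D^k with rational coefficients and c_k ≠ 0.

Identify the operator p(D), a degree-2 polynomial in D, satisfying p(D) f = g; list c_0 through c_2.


D^0 f = -4x^7 + x^4 - 4x^2 - (1/4)x
D^1 f = -28x^6 + 4x^3 - 8x - 1/4
D^2 f = -168x^5 + 12x^2 - 8
matching coefficients of g against c_0 f + c_1 Df + … from the top degree down determines the c_i
solution: c_0 = -3/2, c_1 = 4, c_2 = 2

c_0 = -3/2, c_1 = 4, c_2 = 2


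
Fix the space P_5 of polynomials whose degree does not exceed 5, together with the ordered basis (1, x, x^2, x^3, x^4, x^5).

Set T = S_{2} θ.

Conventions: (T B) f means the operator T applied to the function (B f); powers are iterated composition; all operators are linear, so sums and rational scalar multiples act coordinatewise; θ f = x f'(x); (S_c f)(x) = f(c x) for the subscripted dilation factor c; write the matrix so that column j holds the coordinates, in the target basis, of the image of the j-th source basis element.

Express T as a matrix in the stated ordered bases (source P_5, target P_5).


the matrix is [[0, 0, 0, 0, 0, 0]; [0, 2, 0, 0, 0, 0]; [0, 0, 8, 0, 0, 0]; [0, 0, 0, 24, 0, 0]; [0, 0, 0, 0, 64, 0]; [0, 0, 0, 0, 0, 160]] (rows listed top to bottom)

image of 1: 0
image of x: 2x
image of x^2: 8x^2
image of x^3: 24x^3
image of x^4: 64x^4
image of x^5: 160x^5
each image's coordinates form column j of the matrix


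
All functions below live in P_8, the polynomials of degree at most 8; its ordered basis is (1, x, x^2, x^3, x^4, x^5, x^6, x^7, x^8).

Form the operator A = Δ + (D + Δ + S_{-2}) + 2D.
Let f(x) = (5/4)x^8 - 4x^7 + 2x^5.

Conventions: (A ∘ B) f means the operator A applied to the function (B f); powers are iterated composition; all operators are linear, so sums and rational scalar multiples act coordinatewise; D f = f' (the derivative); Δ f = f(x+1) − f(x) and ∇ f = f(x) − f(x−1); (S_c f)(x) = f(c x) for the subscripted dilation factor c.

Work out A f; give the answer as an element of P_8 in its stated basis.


the image equals g(x) = 320x^8 + 562x^7 - 70x^6 - 92x^5 - 55x^4 - 100x^3 - 58x^2 - 16x - 3/2

Δ f = 10x^7 + 7x^6 - 14x^5 - (85/2)x^4 - 50x^3 - 29x^2 - 8x - 3/4
D f = 10x^7 - 28x^6 + 10x^4
Δ f = 10x^7 + 7x^6 - 14x^5 - (85/2)x^4 - 50x^3 - 29x^2 - 8x - 3/4
S_{-2} f = 320x^8 + 512x^7 - 64x^5
(D + Δ + S_{-2}) f = 320x^8 + 532x^7 - 21x^6 - 78x^5 - (65/2)x^4 - 50x^3 - 29x^2 - 8x - 3/4
D f = 10x^7 - 28x^6 + 10x^4
(2D) f = 20x^7 - 56x^6 + 20x^4
(Δ + (D + Δ + S_{-2}) + 2D) f = 320x^8 + 562x^7 - 70x^6 - 92x^5 - 55x^4 - 100x^3 - 58x^2 - 16x - 3/2


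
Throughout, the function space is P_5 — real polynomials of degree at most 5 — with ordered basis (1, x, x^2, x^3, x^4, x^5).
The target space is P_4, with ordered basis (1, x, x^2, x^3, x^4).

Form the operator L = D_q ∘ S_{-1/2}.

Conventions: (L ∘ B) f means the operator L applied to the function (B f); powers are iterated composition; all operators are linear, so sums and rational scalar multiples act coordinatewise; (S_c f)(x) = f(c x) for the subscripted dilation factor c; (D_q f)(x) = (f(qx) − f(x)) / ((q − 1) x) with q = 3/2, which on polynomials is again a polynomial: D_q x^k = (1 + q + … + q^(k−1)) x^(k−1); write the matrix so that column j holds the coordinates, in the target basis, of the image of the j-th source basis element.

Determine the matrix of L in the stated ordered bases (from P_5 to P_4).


image of 1: 0
image of x: -1/2
image of x^2: (5/8)x
image of x^3: -(19/32)x^2
image of x^4: (65/128)x^3
image of x^5: -(211/512)x^4
each image's coordinates form column j of the matrix

the matrix is [[0, -1/2, 0, 0, 0, 0]; [0, 0, 5/8, 0, 0, 0]; [0, 0, 0, -19/32, 0, 0]; [0, 0, 0, 0, 65/128, 0]; [0, 0, 0, 0, 0, -211/512]] (rows listed top to bottom)


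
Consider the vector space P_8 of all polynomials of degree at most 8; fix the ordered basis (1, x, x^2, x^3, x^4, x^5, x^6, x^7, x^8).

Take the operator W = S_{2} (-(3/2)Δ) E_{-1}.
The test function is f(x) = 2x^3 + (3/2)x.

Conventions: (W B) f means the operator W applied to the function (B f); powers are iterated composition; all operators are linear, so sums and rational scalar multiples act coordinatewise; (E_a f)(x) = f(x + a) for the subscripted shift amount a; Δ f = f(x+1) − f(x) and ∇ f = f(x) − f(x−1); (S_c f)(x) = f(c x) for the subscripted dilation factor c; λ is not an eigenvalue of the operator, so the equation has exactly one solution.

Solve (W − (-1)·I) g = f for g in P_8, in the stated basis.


write g with unknown coordinates in the stated basis and equate coefficients in (W − (-1)·I) g = f
solving from the highest basis element down gives g = 2x^3 + 36x^2 + (399/2)x + 993/4
check: W g = -36x^2 - 198x - 993/4
so W g − (-1)·g = 2x^3 + (3/2)x = f ✓

the image equals g(x) = 2x^3 + 36x^2 + (399/2)x + 993/4


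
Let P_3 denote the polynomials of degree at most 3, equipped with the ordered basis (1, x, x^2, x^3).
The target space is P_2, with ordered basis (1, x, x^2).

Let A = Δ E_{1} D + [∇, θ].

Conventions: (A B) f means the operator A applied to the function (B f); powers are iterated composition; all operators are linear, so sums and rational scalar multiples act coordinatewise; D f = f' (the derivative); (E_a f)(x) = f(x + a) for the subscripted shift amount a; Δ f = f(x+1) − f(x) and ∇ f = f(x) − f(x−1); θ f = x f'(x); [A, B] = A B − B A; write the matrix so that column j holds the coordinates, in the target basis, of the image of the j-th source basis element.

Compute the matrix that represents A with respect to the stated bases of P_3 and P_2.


image of 1: 0
image of x: 1
image of x^2: 2x
image of x^3: 3x^2 + 12
each image's coordinates form column j of the matrix

the matrix is [[0, 1, 0, 12]; [0, 0, 2, 0]; [0, 0, 0, 3]] (rows listed top to bottom)


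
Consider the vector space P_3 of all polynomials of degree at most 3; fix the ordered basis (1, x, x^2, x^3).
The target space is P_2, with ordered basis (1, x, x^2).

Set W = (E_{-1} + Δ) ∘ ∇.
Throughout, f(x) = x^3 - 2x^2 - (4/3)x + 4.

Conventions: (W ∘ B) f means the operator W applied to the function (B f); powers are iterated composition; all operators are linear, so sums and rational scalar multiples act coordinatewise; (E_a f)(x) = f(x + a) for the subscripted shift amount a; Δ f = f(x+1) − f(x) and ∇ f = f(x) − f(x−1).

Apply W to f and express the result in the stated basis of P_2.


∇ f = 3x^2 - 7x + 5/3
E_{-1} ∇ f = 3x^2 - 13x + 35/3
Δ ∇ f = 6x - 4
(E_{-1} + Δ) ∇ f = 3x^2 - 7x + 23/3

the result is g(x) = 3x^2 - 7x + 23/3


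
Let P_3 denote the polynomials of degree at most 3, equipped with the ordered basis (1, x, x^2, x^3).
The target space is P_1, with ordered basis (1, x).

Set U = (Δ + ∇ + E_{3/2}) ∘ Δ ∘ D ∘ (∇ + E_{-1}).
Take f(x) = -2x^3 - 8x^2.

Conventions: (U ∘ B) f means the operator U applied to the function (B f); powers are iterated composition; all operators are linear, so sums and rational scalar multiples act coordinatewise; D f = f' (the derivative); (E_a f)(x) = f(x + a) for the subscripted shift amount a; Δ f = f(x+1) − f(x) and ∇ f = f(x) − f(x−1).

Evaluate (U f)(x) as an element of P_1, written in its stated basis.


the image equals g(x) = -12x - 64

∇ f = -6x^2 - 10x + 6
E_{-1} f = -2x^3 - 2x^2 + 10x - 6
(∇ + E_{-1}) f = -2x^3 - 8x^2
D (∇ + E_{-1}) f = -6x^2 - 16x
Δ D (∇ + E_{-1}) f = -12x - 22
Δ (Δ ∘ D) (∇ + E_{-1}) f = -12
∇ (Δ ∘ D) (∇ + E_{-1}) f = -12
E_{3/2} (Δ ∘ D) (∇ + E_{-1}) f = -12x - 40
(Δ + ∇ + E_{3/2}) (Δ ∘ D) (∇ + E_{-1}) f = -12x - 64


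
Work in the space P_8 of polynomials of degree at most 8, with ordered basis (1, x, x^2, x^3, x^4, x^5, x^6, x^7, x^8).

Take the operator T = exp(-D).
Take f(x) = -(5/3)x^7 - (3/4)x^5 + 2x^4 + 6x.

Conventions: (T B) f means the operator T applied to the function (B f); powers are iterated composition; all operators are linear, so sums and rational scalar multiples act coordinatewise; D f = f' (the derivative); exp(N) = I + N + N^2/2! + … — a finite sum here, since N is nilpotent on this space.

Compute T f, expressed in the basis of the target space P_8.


order-1 term: (35/3)x^6 + (15/4)x^4 - 8x^3 - 6
order-2 term: -35x^5 - (15/2)x^3 + 12x^2
order-3 term: (175/3)x^4 + (15/2)x^2 - 8x
order-4 term: -(175/3)x^3 - (15/4)x + 2
order-5 term: 35x^2 + 3/4
order-6 term: -(35/3)x
order-7 term: 5/3
the series for exp(-D) f terminates at order 7
exp(-D) f = -(5/3)x^7 + (35/3)x^6 - (143/4)x^5 + (769/12)x^4 - (443/6)x^3 + (109/2)x^2 - (209/12)x - 19/12

the image equals g(x) = -(5/3)x^7 + (35/3)x^6 - (143/4)x^5 + (769/12)x^4 - (443/6)x^3 + (109/2)x^2 - (209/12)x - 19/12


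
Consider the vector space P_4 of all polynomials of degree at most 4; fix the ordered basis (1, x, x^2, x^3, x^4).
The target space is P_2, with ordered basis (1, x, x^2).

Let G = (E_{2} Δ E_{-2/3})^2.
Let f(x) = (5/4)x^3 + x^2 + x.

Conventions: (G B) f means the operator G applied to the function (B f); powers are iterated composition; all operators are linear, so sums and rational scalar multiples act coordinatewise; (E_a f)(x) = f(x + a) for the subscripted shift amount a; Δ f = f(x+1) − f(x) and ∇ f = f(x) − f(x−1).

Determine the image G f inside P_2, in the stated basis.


E_{-2/3} f = (5/4)x^3 - (3/2)x^2 + (4/3)x - 16/27
Δ E_{-2/3} f = (15/4)x^2 + (3/4)x + 13/12
E_{2} (Δ E_{-2/3}) f = (15/4)x^2 + (63/4)x + 211/12
E_{-2/3} (E_{2} Δ E_{-2/3}) f = (15/4)x^2 + (43/4)x + 35/4
Δ E_{-2/3} (E_{2} Δ E_{-2/3}) f = (15/2)x + 29/2
E_{2} (Δ E_{-2/3}) (E_{2} Δ E_{-2/3}) f = (15/2)x + 59/2

the image equals g(x) = (15/2)x + 59/2
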